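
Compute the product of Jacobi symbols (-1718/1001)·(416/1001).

By multiplicativity, (-1718·416/1001) = (-1718/1001)·(416/1001).
First factor (-1718/1001):
Reduce the numerator: -1718 ≡ 284 (mod 1001), so (-1718/1001) = (284/1001).
Factor out 2: 284 = 2^2·71. Since 1001 ≡ 1 (mod 8), (2/1001) = +1, and (2/1001)^2 = +1. Now have (71/1001).
1001 ≡ 1 (mod 4), so quadratic reciprocity gives (71/1001) = (1001/71). Reduce: 1001 ≡ 7 (mod 71). Now have (7/71).
Both 7 ≡ 3 and 71 ≡ 3 (mod 4), so reciprocity gives (7/71) = -(71/7). Reduce: 71 ≡ 1 (mod 7). Now have -(1/7).
(1/7) = 1. Collecting the sign factors: -1.
Second factor (416/1001):
Factor out 2: 416 = 2^5·13. Since 1001 ≡ 1 (mod 8), (2/1001) = +1, and (2/1001)^5 = +1. Now have (13/1001).
13 ≡ 1 (mod 4), so quadratic reciprocity gives (13/1001) = (1001/13). Reduce: 1001 ≡ 0 (mod 13). Now have (0/13).
The numerator is now 0 with denominator 13 > 1: the symbol is 0.
Product: (-1)·(0) = 0.

0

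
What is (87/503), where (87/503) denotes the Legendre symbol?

Both 87 ≡ 3 and 503 ≡ 3 (mod 4), so reciprocity gives (87/503) = -(503/87). Reduce: 503 ≡ 68 (mod 87). Now have -(68/87).
Factor out 2: 68 = 2^2·17. Since 87 ≡ 7 (mod 8), (2/87) = +1, and (2/87)^2 = +1. Now have -(17/87).
17 ≡ 1 (mod 4), so quadratic reciprocity gives (17/87) = (87/17). Reduce: 87 ≡ 2 (mod 17). Now have -(2/17).
Factor out 2: 2 = 2. Since 17 ≡ 1 (mod 8), (2/17) = +1. Now have -(1/17).
(1/17) = 1. Collecting the sign factors: -1.

-1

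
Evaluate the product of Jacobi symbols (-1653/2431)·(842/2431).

-1

By multiplicativity, (-1653·842/2431) = (-1653/2431)·(842/2431).
First factor (-1653/2431):
(-1653/2431)
  = (778/2431)    [-1653 ≡ 778 mod 2431]
  = (389/2431)    [2431 ≡ 7 mod 8 ⇒ (2/2431) = +1]
  = (2431/389)    [QR: 389 ≡ 1 mod 4, sign kept]
  = (97/389)    [2431 ≡ 97 mod 389]
  = (389/97)    [QR: 97 ≡ 1 mod 4, sign kept]
  = (1/97)    [389 ≡ 1 mod 97]
  = 1    [(1/97) = 1]
Second factor (842/2431):
(842/2431)
  = (421/2431)    [2431 ≡ 7 mod 8 ⇒ (2/2431) = +1]
  = (2431/421)    [QR: 421 ≡ 1 mod 4, sign kept]
  = (326/421)    [2431 ≡ 326 mod 421]
  = -(163/421)    [421 ≡ 5 mod 8 ⇒ (2/421) = -1]
  = -(421/163)    [QR: 421 ≡ 1 mod 4, sign kept]
  = -(95/163)    [421 ≡ 95 mod 163]
  = (163/95)    [QR: both ≡ 3 mod 4, sign flips]
  = (68/95)    [163 ≡ 68 mod 95]
  = (17/95)    [95 ≡ 7 mod 8 ⇒ (2/95)^2 = +1]
  = (95/17)    [QR: 17 ≡ 1 mod 4, sign kept]
  = (10/17)    [95 ≡ 10 mod 17]
  = (5/17)    [17 ≡ 1 mod 8 ⇒ (2/17) = +1]
  = (17/5)    [QR: 5 ≡ 1 mod 4, sign kept]
  = (2/5)    [17 ≡ 2 mod 5]
  = -(1/5)    [5 ≡ 5 mod 8 ⇒ (2/5) = -1]
  = -1    [(1/5) = 1]
Product: (1)·(-1) = -1.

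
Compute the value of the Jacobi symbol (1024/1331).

1

(1024/1331)
  = (1/1331)    [1331 ≡ 3 mod 8 ⇒ (2/1331)^10 = +1]
  = 1    [(1/1331) = 1]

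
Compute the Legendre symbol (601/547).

(601/547)
  = (54/547)    [601 ≡ 54 mod 547]
  = -(27/547)    [547 ≡ 3 mod 8 ⇒ (2/547) = -1]
  = (547/27)    [QR: both ≡ 3 mod 4, sign flips]
  = (7/27)    [547 ≡ 7 mod 27]
  = -(27/7)    [QR: both ≡ 3 mod 4, sign flips]
  = -(6/7)    [27 ≡ 6 mod 7]
  = -(3/7)    [7 ≡ 7 mod 8 ⇒ (2/7) = +1]
  = (7/3)    [QR: both ≡ 3 mod 4, sign flips]
  = (1/3)    [7 ≡ 1 mod 3]
  = 1    [(1/3) = 1]

1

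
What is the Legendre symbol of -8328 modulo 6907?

-1

Reduce the numerator: -8328 ≡ 5486 (mod 6907), so (-8328|6907) = (5486|6907).
Factor out 2: 5486 = 2·2743. Since 6907 ≡ 3 (mod 8), (2|6907) = -1. Now have -(2743|6907).
Both 2743 ≡ 3 and 6907 ≡ 3 (mod 4), so reciprocity gives (2743|6907) = -(6907|2743). Reduce: 6907 ≡ 1421 (mod 2743). Now have (1421|2743).
1421 ≡ 1 (mod 4), so quadratic reciprocity gives (1421|2743) = (2743|1421). Reduce: 2743 ≡ 1322 (mod 1421). Now have (1322|1421).
Factor out 2: 1322 = 2·661. Since 1421 ≡ 5 (mod 8), (2|1421) = -1. Now have -(661|1421).
661 ≡ 1 (mod 4), so quadratic reciprocity gives (661|1421) = (1421|661). Reduce: 1421 ≡ 99 (mod 661). Now have -(99|661).
661 ≡ 1 (mod 4), so quadratic reciprocity gives (99|661) = (661|99). Reduce: 661 ≡ 67 (mod 99). Now have -(67|99).
Both 67 ≡ 3 and 99 ≡ 3 (mod 4), so reciprocity gives (67|99) = -(99|67). Reduce: 99 ≡ 32 (mod 67). Now have (32|67).
Factor out 2: 32 = 2^5. Since 67 ≡ 3 (mod 8), (2|67) = -1, and (2|67)^5 = -1. Now have -(1|67).
(1|67) = 1. Collecting the sign factors: -1.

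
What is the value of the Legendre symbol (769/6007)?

-1

769 ≡ 1 (mod 4), so quadratic reciprocity gives (769/6007) = (6007/769). Reduce: 6007 ≡ 624 (mod 769). Now have (624/769).
Factor out 2: 624 = 2^4·39. Since 769 ≡ 1 (mod 8), (2/769) = +1, and (2/769)^4 = +1. Now have (39/769).
769 ≡ 1 (mod 4), so quadratic reciprocity gives (39/769) = (769/39). Reduce: 769 ≡ 28 (mod 39). Now have (28/39).
Factor out 2: 28 = 2^2·7. Since 39 ≡ 7 (mod 8), (2/39) = +1, and (2/39)^2 = +1. Now have (7/39).
Both 7 ≡ 3 and 39 ≡ 3 (mod 4), so reciprocity gives (7/39) = -(39/7). Reduce: 39 ≡ 4 (mod 7). Now have -(4/7).
Factor out 2: 4 = 2^2. Since 7 ≡ 7 (mod 8), (2/7) = +1, and (2/7)^2 = +1. Now have -(1/7).
(1/7) = 1. Collecting the sign factors: -1.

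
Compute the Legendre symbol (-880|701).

(-880|701)
  = (522|701)    [-880 ≡ 522 mod 701]
  = -(261|701)    [701 ≡ 5 mod 8 ⇒ (2|701) = -1]
  = -(701|261)    [QR: 261 ≡ 1 mod 4, sign kept]
  = -(179|261)    [701 ≡ 179 mod 261]
  = -(261|179)    [QR: 261 ≡ 1 mod 4, sign kept]
  = -(82|179)    [261 ≡ 82 mod 179]
  = (41|179)    [179 ≡ 3 mod 8 ⇒ (2|179) = -1]
  = (179|41)    [QR: 41 ≡ 1 mod 4, sign kept]
  = (15|41)    [179 ≡ 15 mod 41]
  = (41|15)    [QR: 41 ≡ 1 mod 4, sign kept]
  = (11|15)    [41 ≡ 11 mod 15]
  = -(15|11)    [QR: both ≡ 3 mod 4, sign flips]
  = -(4|11)    [15 ≡ 4 mod 11]
  = -(1|11)    [11 ≡ 3 mod 8 ⇒ (2|11)^2 = +1]
  = -1    [(1|11) = 1]

-1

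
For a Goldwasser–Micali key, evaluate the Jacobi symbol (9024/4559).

Reduce the numerator: 9024 ≡ 4465 (mod 4559), so (9024/4559) = (4465/4559).
4465 ≡ 1 (mod 4), so quadratic reciprocity gives (4465/4559) = (4559/4465). Reduce: 4559 ≡ 94 (mod 4465). Now have (94/4465).
Factor out 2: 94 = 2·47. Since 4465 ≡ 1 (mod 8), (2/4465) = +1. Now have (47/4465).
4465 ≡ 1 (mod 4), so quadratic reciprocity gives (47/4465) = (4465/47). Reduce: 4465 ≡ 0 (mod 47). Now have (0/47).
The numerator is now 0 with denominator 47 > 1: the symbol is 0.

0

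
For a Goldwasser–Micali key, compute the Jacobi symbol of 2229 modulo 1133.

Reduce the numerator: 2229 ≡ 1096 (mod 1133), so (2229/1133) = (1096/1133).
Factor out 2: 1096 = 2^3·137. Since 1133 ≡ 5 (mod 8), (2/1133) = -1, and (2/1133)^3 = -1. Now have -(137/1133).
137 ≡ 1 (mod 4), so quadratic reciprocity gives (137/1133) = (1133/137). Reduce: 1133 ≡ 37 (mod 137). Now have -(37/137).
37 ≡ 1 (mod 4), so quadratic reciprocity gives (37/137) = (137/37). Reduce: 137 ≡ 26 (mod 37). Now have -(26/37).
Factor out 2: 26 = 2·13. Since 37 ≡ 5 (mod 8), (2/37) = -1. Now have (13/37).
13 ≡ 1 (mod 4), so quadratic reciprocity gives (13/37) = (37/13). Reduce: 37 ≡ 11 (mod 13). Now have (11/13).
13 ≡ 1 (mod 4), so quadratic reciprocity gives (11/13) = (13/11). Reduce: 13 ≡ 2 (mod 11). Now have (2/11).
Factor out 2: 2 = 2. Since 11 ≡ 3 (mod 8), (2/11) = -1. Now have -(1/11).
(1/11) = 1. Collecting the sign factors: -1.

-1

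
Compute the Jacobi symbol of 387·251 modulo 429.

0

By multiplicativity, (387·251|429) = (387|429)·(251|429).
First factor (387|429):
429 ≡ 1 (mod 4), so quadratic reciprocity gives (387|429) = (429|387). Reduce: 429 ≡ 42 (mod 387). Now have (42|387).
Factor out 2: 42 = 2·21. Since 387 ≡ 3 (mod 8), (2|387) = -1. Now have -(21|387).
21 ≡ 1 (mod 4), so quadratic reciprocity gives (21|387) = (387|21). Reduce: 387 ≡ 9 (mod 21). Now have -(9|21).
9 ≡ 1 (mod 4), so quadratic reciprocity gives (9|21) = (21|9). Reduce: 21 ≡ 3 (mod 9). Now have -(3|9).
9 ≡ 1 (mod 4), so quadratic reciprocity gives (3|9) = (9|3). Reduce: 9 ≡ 0 (mod 3). Now have -(0|3).
The numerator is now 0 with denominator 3 > 1: the symbol is 0.
Second factor (251|429):
429 ≡ 1 (mod 4), so quadratic reciprocity gives (251|429) = (429|251). Reduce: 429 ≡ 178 (mod 251). Now have (178|251).
Factor out 2: 178 = 2·89. Since 251 ≡ 3 (mod 8), (2|251) = -1. Now have -(89|251).
89 ≡ 1 (mod 4), so quadratic reciprocity gives (89|251) = (251|89). Reduce: 251 ≡ 73 (mod 89). Now have -(73|89).
73 ≡ 1 (mod 4), so quadratic reciprocity gives (73|89) = (89|73). Reduce: 89 ≡ 16 (mod 73). Now have -(16|73).
Factor out 2: 16 = 2^4. Since 73 ≡ 1 (mod 8), (2|73) = +1, and (2|73)^4 = +1. Now have -(1|73).
(1|73) = 1. Collecting the sign factors: -1.
Product: (0)·(-1) = 0.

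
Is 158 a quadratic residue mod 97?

(158/97)
  = (61/97)    [158 ≡ 61 mod 97]
  = (97/61)    [QR: 61 ≡ 1 mod 4, sign kept]
  = (36/61)    [97 ≡ 36 mod 61]
  = (9/61)    [61 ≡ 5 mod 8 ⇒ (2/61)^2 = +1]
  = (61/9)    [QR: 9 ≡ 1 mod 4, sign kept]
  = (7/9)    [61 ≡ 7 mod 9]
  = (9/7)    [QR: 9 ≡ 1 mod 4, sign kept]
  = (2/7)    [9 ≡ 2 mod 7]
  = (1/7)    [7 ≡ 7 mod 8 ⇒ (2/7) = +1]
  = 1    [(1/7) = 1]
The Legendre symbol is 1, so x^2 ≡ 158 (mod 97) has solution.

yes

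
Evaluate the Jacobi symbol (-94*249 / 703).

1

By multiplicativity, (-94·249 / 703) = (-94 / 703)·(249 / 703).
First factor (-94 / 703):
(-94 / 703)
  = (609 / 703)    [-94 ≡ 609 mod 703]
  = (703 / 609)    [QR: 609 ≡ 1 mod 4, sign kept]
  = (94 / 609)    [703 ≡ 94 mod 609]
  = (47 / 609)    [609 ≡ 1 mod 8 ⇒ (2 / 609) = +1]
  = (609 / 47)    [QR: 609 ≡ 1 mod 4, sign kept]
  = (45 / 47)    [609 ≡ 45 mod 47]
  = (47 / 45)    [QR: 45 ≡ 1 mod 4, sign kept]
  = (2 / 45)    [47 ≡ 2 mod 45]
  = -(1 / 45)    [45 ≡ 5 mod 8 ⇒ (2 / 45) = -1]
  = -1    [(1 / 45) = 1]
Second factor (249 / 703):
(249 / 703)
  = (703 / 249)    [QR: 249 ≡ 1 mod 4, sign kept]
  = (205 / 249)    [703 ≡ 205 mod 249]
  = (249 / 205)    [QR: 205 ≡ 1 mod 4, sign kept]
  = (44 / 205)    [249 ≡ 44 mod 205]
  = (11 / 205)    [205 ≡ 5 mod 8 ⇒ (2 / 205)^2 = +1]
  = (205 / 11)    [QR: 205 ≡ 1 mod 4, sign kept]
  = (7 / 11)    [205 ≡ 7 mod 11]
  = -(11 / 7)    [QR: both ≡ 3 mod 4, sign flips]
  = -(4 / 7)    [11 ≡ 4 mod 7]
  = -(1 / 7)    [7 ≡ 7 mod 8 ⇒ (2 / 7)^2 = +1]
  = -1    [(1 / 7) = 1]
Product: (-1)·(-1) = 1.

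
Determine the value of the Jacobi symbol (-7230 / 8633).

-1

(-7230 / 8633)
  = (1403 / 8633)    [-7230 ≡ 1403 mod 8633]
  = (8633 / 1403)    [QR: 8633 ≡ 1 mod 4, sign kept]
  = (215 / 1403)    [8633 ≡ 215 mod 1403]
  = -(1403 / 215)    [QR: both ≡ 3 mod 4, sign flips]
  = -(113 / 215)    [1403 ≡ 113 mod 215]
  = -(215 / 113)    [QR: 113 ≡ 1 mod 4, sign kept]
  = -(102 / 113)    [215 ≡ 102 mod 113]
  = -(51 / 113)    [113 ≡ 1 mod 8 ⇒ (2 / 113) = +1]
  = -(113 / 51)    [QR: 113 ≡ 1 mod 4, sign kept]
  = -(11 / 51)    [113 ≡ 11 mod 51]
  = (51 / 11)    [QR: both ≡ 3 mod 4, sign flips]
  = (7 / 11)    [51 ≡ 7 mod 11]
  = -(11 / 7)    [QR: both ≡ 3 mod 4, sign flips]
  = -(4 / 7)    [11 ≡ 4 mod 7]
  = -(1 / 7)    [7 ≡ 7 mod 8 ⇒ (2 / 7)^2 = +1]
  = -1    [(1 / 7) = 1]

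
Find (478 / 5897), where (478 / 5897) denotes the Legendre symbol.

1

(478 / 5897)
  = (239 / 5897)    [5897 ≡ 1 mod 8 ⇒ (2 / 5897) = +1]
  = (5897 / 239)    [QR: 5897 ≡ 1 mod 4, sign kept]
  = (161 / 239)    [5897 ≡ 161 mod 239]
  = (239 / 161)    [QR: 161 ≡ 1 mod 4, sign kept]
  = (78 / 161)    [239 ≡ 78 mod 161]
  = (39 / 161)    [161 ≡ 1 mod 8 ⇒ (2 / 161) = +1]
  = (161 / 39)    [QR: 161 ≡ 1 mod 4, sign kept]
  = (5 / 39)    [161 ≡ 5 mod 39]
  = (39 / 5)    [QR: 5 ≡ 1 mod 4, sign kept]
  = (4 / 5)    [39 ≡ 4 mod 5]
  = (1 / 5)    [5 ≡ 5 mod 8 ⇒ (2 / 5)^2 = +1]
  = 1    [(1 / 5) = 1]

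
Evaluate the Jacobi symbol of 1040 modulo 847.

1

Reduce the numerator: 1040 ≡ 193 (mod 847), so (1040/847) = (193/847).
193 ≡ 1 (mod 4), so quadratic reciprocity gives (193/847) = (847/193). Reduce: 847 ≡ 75 (mod 193). Now have (75/193).
193 ≡ 1 (mod 4), so quadratic reciprocity gives (75/193) = (193/75). Reduce: 193 ≡ 43 (mod 75). Now have (43/75).
Both 43 ≡ 3 and 75 ≡ 3 (mod 4), so reciprocity gives (43/75) = -(75/43). Reduce: 75 ≡ 32 (mod 43). Now have -(32/43).
Factor out 2: 32 = 2^5. Since 43 ≡ 3 (mod 8), (2/43) = -1, and (2/43)^5 = -1. Now have (1/43).
(1/43) = 1. Collecting the sign factors: 1.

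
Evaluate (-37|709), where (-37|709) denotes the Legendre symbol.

(-37|709)
  = (37|709)    [709 ≡ 1 mod 4 ⇒ (-1|709) = +1]
  = (709|37)    [QR: 37 ≡ 1 mod 4, sign kept]
  = (6|37)    [709 ≡ 6 mod 37]
  = -(3|37)    [37 ≡ 5 mod 8 ⇒ (2|37) = -1]
  = -(37|3)    [QR: 37 ≡ 1 mod 4, sign kept]
  = -(1|3)    [37 ≡ 1 mod 3]
  = -1    [(1|3) = 1]

-1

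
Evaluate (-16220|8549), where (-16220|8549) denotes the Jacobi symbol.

Reduce the numerator: -16220 ≡ 878 (mod 8549), so (-16220|8549) = (878|8549).
Factor out 2: 878 = 2·439. Since 8549 ≡ 5 (mod 8), (2|8549) = -1. Now have -(439|8549).
8549 ≡ 1 (mod 4), so quadratic reciprocity gives (439|8549) = (8549|439). Reduce: 8549 ≡ 208 (mod 439). Now have -(208|439).
Factor out 2: 208 = 2^4·13. Since 439 ≡ 7 (mod 8), (2|439) = +1, and (2|439)^4 = +1. Now have -(13|439).
13 ≡ 1 (mod 4), so quadratic reciprocity gives (13|439) = (439|13). Reduce: 439 ≡ 10 (mod 13). Now have -(10|13).
Factor out 2: 10 = 2·5. Since 13 ≡ 5 (mod 8), (2|13) = -1. Now have (5|13).
5 ≡ 1 (mod 4), so quadratic reciprocity gives (5|13) = (13|5). Reduce: 13 ≡ 3 (mod 5). Now have (3|5).
5 ≡ 1 (mod 4), so quadratic reciprocity gives (3|5) = (5|3). Reduce: 5 ≡ 2 (mod 3). Now have (2|3).
Factor out 2: 2 = 2. Since 3 ≡ 3 (mod 8), (2|3) = -1. Now have -(1|3).
(1|3) = 1. Collecting the sign factors: -1.

-1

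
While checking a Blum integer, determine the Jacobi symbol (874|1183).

(874|1183)
  = (437|1183)    [1183 ≡ 7 mod 8 ⇒ (2|1183) = +1]
  = (1183|437)    [QR: 437 ≡ 1 mod 4, sign kept]
  = (309|437)    [1183 ≡ 309 mod 437]
  = (437|309)    [QR: 309 ≡ 1 mod 4, sign kept]
  = (128|309)    [437 ≡ 128 mod 309]
  = -(1|309)    [309 ≡ 5 mod 8 ⇒ (2|309)^7 = -1]
  = -1    [(1|309) = 1]

-1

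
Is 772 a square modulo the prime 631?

Reduce the numerator: 772 ≡ 141 (mod 631), so (772|631) = (141|631).
141 ≡ 1 (mod 4), so quadratic reciprocity gives (141|631) = (631|141). Reduce: 631 ≡ 67 (mod 141). Now have (67|141).
141 ≡ 1 (mod 4), so quadratic reciprocity gives (67|141) = (141|67). Reduce: 141 ≡ 7 (mod 67). Now have (7|67).
Both 7 ≡ 3 and 67 ≡ 3 (mod 4), so reciprocity gives (7|67) = -(67|7). Reduce: 67 ≡ 4 (mod 7). Now have -(4|7).
Factor out 2: 4 = 2^2. Since 7 ≡ 7 (mod 8), (2|7) = +1, and (2|7)^2 = +1. Now have -(1|7).
(1|7) = 1. Collecting the sign factors: -1.
The Legendre symbol is -1, so x^2 ≡ 772 (mod 631) has no solution.

no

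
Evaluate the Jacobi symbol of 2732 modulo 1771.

1

(2732|1771)
  = (961|1771)    [2732 ≡ 961 mod 1771]
  = (1771|961)    [QR: 961 ≡ 1 mod 4, sign kept]
  = (810|961)    [1771 ≡ 810 mod 961]
  = (405|961)    [961 ≡ 1 mod 8 ⇒ (2|961) = +1]
  = (961|405)    [QR: 405 ≡ 1 mod 4, sign kept]
  = (151|405)    [961 ≡ 151 mod 405]
  = (405|151)    [QR: 405 ≡ 1 mod 4, sign kept]
  = (103|151)    [405 ≡ 103 mod 151]
  = -(151|103)    [QR: both ≡ 3 mod 4, sign flips]
  = -(48|103)    [151 ≡ 48 mod 103]
  = -(3|103)    [103 ≡ 7 mod 8 ⇒ (2|103)^4 = +1]
  = (103|3)    [QR: both ≡ 3 mod 4, sign flips]
  = (1|3)    [103 ≡ 1 mod 3]
  = 1    [(1|3) = 1]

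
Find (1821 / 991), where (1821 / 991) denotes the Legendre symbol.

Reduce the numerator: 1821 ≡ 830 (mod 991), so (1821 / 991) = (830 / 991).
Factor out 2: 830 = 2·415. Since 991 ≡ 7 (mod 8), (2 / 991) = +1. Now have (415 / 991).
Both 415 ≡ 3 and 991 ≡ 3 (mod 4), so reciprocity gives (415 / 991) = -(991 / 415). Reduce: 991 ≡ 161 (mod 415). Now have -(161 / 415).
161 ≡ 1 (mod 4), so quadratic reciprocity gives (161 / 415) = (415 / 161). Reduce: 415 ≡ 93 (mod 161). Now have -(93 / 161).
93 ≡ 1 (mod 4), so quadratic reciprocity gives (93 / 161) = (161 / 93). Reduce: 161 ≡ 68 (mod 93). Now have -(68 / 93).
Factor out 2: 68 = 2^2·17. Since 93 ≡ 5 (mod 8), (2 / 93) = -1, and (2 / 93)^2 = +1. Now have -(17 / 93).
17 ≡ 1 (mod 4), so quadratic reciprocity gives (17 / 93) = (93 / 17). Reduce: 93 ≡ 8 (mod 17). Now have -(8 / 17).
Factor out 2: 8 = 2^3. Since 17 ≡ 1 (mod 8), (2 / 17) = +1, and (2 / 17)^3 = +1. Now have -(1 / 17).
(1 / 17) = 1. Collecting the sign factors: -1.

-1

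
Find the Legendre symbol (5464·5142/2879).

By multiplicativity, (5464·5142/2879) = (5464/2879)·(5142/2879).
First factor (5464/2879):
(5464/2879)
  = (2585/2879)    [5464 ≡ 2585 mod 2879]
  = (2879/2585)    [QR: 2585 ≡ 1 mod 4, sign kept]
  = (294/2585)    [2879 ≡ 294 mod 2585]
  = (147/2585)    [2585 ≡ 1 mod 8 ⇒ (2/2585) = +1]
  = (2585/147)    [QR: 2585 ≡ 1 mod 4, sign kept]
  = (86/147)    [2585 ≡ 86 mod 147]
  = -(43/147)    [147 ≡ 3 mod 8 ⇒ (2/147) = -1]
  = (147/43)    [QR: both ≡ 3 mod 4, sign flips]
  = (18/43)    [147 ≡ 18 mod 43]
  = -(9/43)    [43 ≡ 3 mod 8 ⇒ (2/43) = -1]
  = -(43/9)    [QR: 9 ≡ 1 mod 4, sign kept]
  = -(7/9)    [43 ≡ 7 mod 9]
  = -(9/7)    [QR: 9 ≡ 1 mod 4, sign kept]
  = -(2/7)    [9 ≡ 2 mod 7]
  = -(1/7)    [7 ≡ 7 mod 8 ⇒ (2/7) = +1]
  = -1    [(1/7) = 1]
Second factor (5142/2879):
(5142/2879)
  = (2263/2879)    [5142 ≡ 2263 mod 2879]
  = -(2879/2263)    [QR: both ≡ 3 mod 4, sign flips]
  = -(616/2263)    [2879 ≡ 616 mod 2263]
  = -(77/2263)    [2263 ≡ 7 mod 8 ⇒ (2/2263)^3 = +1]
  = -(2263/77)    [QR: 77 ≡ 1 mod 4, sign kept]
  = -(30/77)    [2263 ≡ 30 mod 77]
  = (15/77)    [77 ≡ 5 mod 8 ⇒ (2/77) = -1]
  = (77/15)    [QR: 77 ≡ 1 mod 4, sign kept]
  = (2/15)    [77 ≡ 2 mod 15]
  = (1/15)    [15 ≡ 7 mod 8 ⇒ (2/15) = +1]
  = 1    [(1/15) = 1]
Product: (-1)·(1) = -1.

-1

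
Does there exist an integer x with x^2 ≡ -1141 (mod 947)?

Pull out -1: (-1141/947) = (-1/947)·(1141/947). Since 947 ≡ 3 (mod 4), (-1/947) = -1. Now have -(1141/947).
Reduce the numerator: 1141 ≡ 194 (mod 947), so (1141/947) = (194/947).
Factor out 2: 194 = 2·97. Since 947 ≡ 3 (mod 8), (2/947) = -1. Now have (97/947).
97 ≡ 1 (mod 4), so quadratic reciprocity gives (97/947) = (947/97). Reduce: 947 ≡ 74 (mod 97). Now have (74/97).
Factor out 2: 74 = 2·37. Since 97 ≡ 1 (mod 8), (2/97) = +1. Now have (37/97).
37 ≡ 1 (mod 4), so quadratic reciprocity gives (37/97) = (97/37). Reduce: 97 ≡ 23 (mod 37). Now have (23/37).
37 ≡ 1 (mod 4), so quadratic reciprocity gives (23/37) = (37/23). Reduce: 37 ≡ 14 (mod 23). Now have (14/23).
Factor out 2: 14 = 2·7. Since 23 ≡ 7 (mod 8), (2/23) = +1. Now have (7/23).
Both 7 ≡ 3 and 23 ≡ 3 (mod 4), so reciprocity gives (7/23) = -(23/7). Reduce: 23 ≡ 2 (mod 7). Now have -(2/7).
Factor out 2: 2 = 2. Since 7 ≡ 7 (mod 8), (2/7) = +1. Now have -(1/7).
(1/7) = 1. Collecting the sign factors: -1.
(-1141/947) = -1, and 947 is prime, so -1141 is not a quadratic residue mod 947.

no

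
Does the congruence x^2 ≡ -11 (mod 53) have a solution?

yes

(-11|53)
  = (42|53)    [-11 ≡ 42 mod 53]
  = -(21|53)    [53 ≡ 5 mod 8 ⇒ (2|53) = -1]
  = -(53|21)    [QR: 21 ≡ 1 mod 4, sign kept]
  = -(11|21)    [53 ≡ 11 mod 21]
  = -(21|11)    [QR: 21 ≡ 1 mod 4, sign kept]
  = -(10|11)    [21 ≡ 10 mod 11]
  = (5|11)    [11 ≡ 3 mod 8 ⇒ (2|11) = -1]
  = (11|5)    [QR: 5 ≡ 1 mod 4, sign kept]
  = (1|5)    [11 ≡ 1 mod 5]
  = 1    [(1|5) = 1]
The Legendre symbol is 1, so x^2 ≡ -11 (mod 53) has solution.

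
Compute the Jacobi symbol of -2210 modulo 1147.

-1

Reduce the numerator: -2210 ≡ 84 (mod 1147), so (-2210 / 1147) = (84 / 1147).
Factor out 2: 84 = 2^2·21. Since 1147 ≡ 3 (mod 8), (2 / 1147) = -1, and (2 / 1147)^2 = +1. Now have (21 / 1147).
21 ≡ 1 (mod 4), so quadratic reciprocity gives (21 / 1147) = (1147 / 21). Reduce: 1147 ≡ 13 (mod 21). Now have (13 / 21).
13 ≡ 1 (mod 4), so quadratic reciprocity gives (13 / 21) = (21 / 13). Reduce: 21 ≡ 8 (mod 13). Now have (8 / 13).
Factor out 2: 8 = 2^3. Since 13 ≡ 5 (mod 8), (2 / 13) = -1, and (2 / 13)^3 = -1. Now have -(1 / 13).
(1 / 13) = 1. Collecting the sign factors: -1.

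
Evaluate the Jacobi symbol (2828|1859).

1

(2828|1859)
  = (969|1859)    [2828 ≡ 969 mod 1859]
  = (1859|969)    [QR: 969 ≡ 1 mod 4, sign kept]
  = (890|969)    [1859 ≡ 890 mod 969]
  = (445|969)    [969 ≡ 1 mod 8 ⇒ (2|969) = +1]
  = (969|445)    [QR: 445 ≡ 1 mod 4, sign kept]
  = (79|445)    [969 ≡ 79 mod 445]
  = (445|79)    [QR: 445 ≡ 1 mod 4, sign kept]
  = (50|79)    [445 ≡ 50 mod 79]
  = (25|79)    [79 ≡ 7 mod 8 ⇒ (2|79) = +1]
  = (79|25)    [QR: 25 ≡ 1 mod 4, sign kept]
  = (4|25)    [79 ≡ 4 mod 25]
  = (1|25)    [25 ≡ 1 mod 8 ⇒ (2|25)^2 = +1]
  = 1    [(1|25) = 1]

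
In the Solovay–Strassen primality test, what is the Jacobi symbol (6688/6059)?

(6688/6059)
  = (629/6059)    [6688 ≡ 629 mod 6059]
  = (6059/629)    [QR: 629 ≡ 1 mod 4, sign kept]
  = (398/629)    [6059 ≡ 398 mod 629]
  = -(199/629)    [629 ≡ 5 mod 8 ⇒ (2/629) = -1]
  = -(629/199)    [QR: 629 ≡ 1 mod 4, sign kept]
  = -(32/199)    [629 ≡ 32 mod 199]
  = -(1/199)    [199 ≡ 7 mod 8 ⇒ (2/199)^5 = +1]
  = -1    [(1/199) = 1]

-1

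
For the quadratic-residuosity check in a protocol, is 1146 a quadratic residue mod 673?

yes

(1146/673)
  = (473/673)    [1146 ≡ 473 mod 673]
  = (673/473)    [QR: 473 ≡ 1 mod 4, sign kept]
  = (200/473)    [673 ≡ 200 mod 473]
  = (25/473)    [473 ≡ 1 mod 8 ⇒ (2/473)^3 = +1]
  = (473/25)    [QR: 25 ≡ 1 mod 4, sign kept]
  = (23/25)    [473 ≡ 23 mod 25]
  = (25/23)    [QR: 25 ≡ 1 mod 4, sign kept]
  = (2/23)    [25 ≡ 2 mod 23]
  = (1/23)    [23 ≡ 7 mod 8 ⇒ (2/23) = +1]
  = 1    [(1/23) = 1]
The Legendre symbol is 1, so x^2 ≡ 1146 (mod 673) has solution.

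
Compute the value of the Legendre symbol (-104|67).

Reduce the numerator: -104 ≡ 30 (mod 67), so (-104|67) = (30|67).
Factor out 2: 30 = 2·15. Since 67 ≡ 3 (mod 8), (2|67) = -1. Now have -(15|67).
Both 15 ≡ 3 and 67 ≡ 3 (mod 4), so reciprocity gives (15|67) = -(67|15). Reduce: 67 ≡ 7 (mod 15). Now have (7|15).
Both 7 ≡ 3 and 15 ≡ 3 (mod 4), so reciprocity gives (7|15) = -(15|7). Reduce: 15 ≡ 1 (mod 7). Now have -(1|7).
(1|7) = 1. Collecting the sign factors: -1.

-1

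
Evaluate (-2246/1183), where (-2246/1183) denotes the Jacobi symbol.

Reduce the numerator: -2246 ≡ 120 (mod 1183), so (-2246/1183) = (120/1183).
Factor out 2: 120 = 2^3·15. Since 1183 ≡ 7 (mod 8), (2/1183) = +1, and (2/1183)^3 = +1. Now have (15/1183).
Both 15 ≡ 3 and 1183 ≡ 3 (mod 4), so reciprocity gives (15/1183) = -(1183/15). Reduce: 1183 ≡ 13 (mod 15). Now have -(13/15).
13 ≡ 1 (mod 4), so quadratic reciprocity gives (13/15) = (15/13). Reduce: 15 ≡ 2 (mod 13). Now have -(2/13).
Factor out 2: 2 = 2. Since 13 ≡ 5 (mod 8), (2/13) = -1. Now have (1/13).
(1/13) = 1. Collecting the sign factors: 1.

1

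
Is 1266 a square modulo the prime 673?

no

(1266/673)
  = (593/673)    [1266 ≡ 593 mod 673]
  = (673/593)    [QR: 593 ≡ 1 mod 4, sign kept]
  = (80/593)    [673 ≡ 80 mod 593]
  = (5/593)    [593 ≡ 1 mod 8 ⇒ (2/593)^4 = +1]
  = (593/5)    [QR: 5 ≡ 1 mod 4, sign kept]
  = (3/5)    [593 ≡ 3 mod 5]
  = (5/3)    [QR: 5 ≡ 1 mod 4, sign kept]
  = (2/3)    [5 ≡ 2 mod 3]
  = -(1/3)    [3 ≡ 3 mod 8 ⇒ (2/3) = -1]
  = -1    [(1/3) = 1]
(1266/673) = -1, and 673 is prime, so 1266 is not a quadratic residue mod 673.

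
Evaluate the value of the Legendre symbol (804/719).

Reduce the numerator: 804 ≡ 85 (mod 719), so (804/719) = (85/719).
85 ≡ 1 (mod 4), so quadratic reciprocity gives (85/719) = (719/85). Reduce: 719 ≡ 39 (mod 85). Now have (39/85).
85 ≡ 1 (mod 4), so quadratic reciprocity gives (39/85) = (85/39). Reduce: 85 ≡ 7 (mod 39). Now have (7/39).
Both 7 ≡ 3 and 39 ≡ 3 (mod 4), so reciprocity gives (7/39) = -(39/7). Reduce: 39 ≡ 4 (mod 7). Now have -(4/7).
Factor out 2: 4 = 2^2. Since 7 ≡ 7 (mod 8), (2/7) = +1, and (2/7)^2 = +1. Now have -(1/7).
(1/7) = 1. Collecting the sign factors: -1.

-1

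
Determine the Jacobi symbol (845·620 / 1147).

By multiplicativity, (845·620 / 1147) = (845 / 1147)·(620 / 1147).
First factor (845 / 1147):
845 ≡ 1 (mod 4), so quadratic reciprocity gives (845 / 1147) = (1147 / 845). Reduce: 1147 ≡ 302 (mod 845). Now have (302 / 845).
Factor out 2: 302 = 2·151. Since 845 ≡ 5 (mod 8), (2 / 845) = -1. Now have -(151 / 845).
845 ≡ 1 (mod 4), so quadratic reciprocity gives (151 / 845) = (845 / 151). Reduce: 845 ≡ 90 (mod 151). Now have -(90 / 151).
Factor out 2: 90 = 2·45. Since 151 ≡ 7 (mod 8), (2 / 151) = +1. Now have -(45 / 151).
45 ≡ 1 (mod 4), so quadratic reciprocity gives (45 / 151) = (151 / 45). Reduce: 151 ≡ 16 (mod 45). Now have -(16 / 45).
Factor out 2: 16 = 2^4. Since 45 ≡ 5 (mod 8), (2 / 45) = -1, and (2 / 45)^4 = +1. Now have -(1 / 45).
(1 / 45) = 1. Collecting the sign factors: -1.
Second factor (620 / 1147):
Factor out 2: 620 = 2^2·155. Since 1147 ≡ 3 (mod 8), (2 / 1147) = -1, and (2 / 1147)^2 = +1. Now have (155 / 1147).
Both 155 ≡ 3 and 1147 ≡ 3 (mod 4), so reciprocity gives (155 / 1147) = -(1147 / 155). Reduce: 1147 ≡ 62 (mod 155). Now have -(62 / 155).
Factor out 2: 62 = 2·31. Since 155 ≡ 3 (mod 8), (2 / 155) = -1. Now have (31 / 155).
Both 31 ≡ 3 and 155 ≡ 3 (mod 4), so reciprocity gives (31 / 155) = -(155 / 31). Reduce: 155 ≡ 0 (mod 31). Now have -(0 / 31).
The numerator is now 0 with denominator 31 > 1: the symbol is 0.
Product: (-1)·(0) = 0.

0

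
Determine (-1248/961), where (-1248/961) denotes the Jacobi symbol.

(-1248/961)
  = (674/961)    [-1248 ≡ 674 mod 961]
  = (337/961)    [961 ≡ 1 mod 8 ⇒ (2/961) = +1]
  = (961/337)    [QR: 337 ≡ 1 mod 4, sign kept]
  = (287/337)    [961 ≡ 287 mod 337]
  = (337/287)    [QR: 337 ≡ 1 mod 4, sign kept]
  = (50/287)    [337 ≡ 50 mod 287]
  = (25/287)    [287 ≡ 7 mod 8 ⇒ (2/287) = +1]
  = (287/25)    [QR: 25 ≡ 1 mod 4, sign kept]
  = (12/25)    [287 ≡ 12 mod 25]
  = (3/25)    [25 ≡ 1 mod 8 ⇒ (2/25)^2 = +1]
  = (25/3)    [QR: 25 ≡ 1 mod 4, sign kept]
  = (1/3)    [25 ≡ 1 mod 3]
  = 1    [(1/3) = 1]

1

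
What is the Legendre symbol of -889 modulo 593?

Reduce the numerator: -889 ≡ 297 (mod 593), so (-889|593) = (297|593).
297 ≡ 1 (mod 4), so quadratic reciprocity gives (297|593) = (593|297). Reduce: 593 ≡ 296 (mod 297). Now have (296|297).
Factor out 2: 296 = 2^3·37. Since 297 ≡ 1 (mod 8), (2|297) = +1, and (2|297)^3 = +1. Now have (37|297).
37 ≡ 1 (mod 4), so quadratic reciprocity gives (37|297) = (297|37). Reduce: 297 ≡ 1 (mod 37). Now have (1|37).
(1|37) = 1. Collecting the sign factors: 1.

1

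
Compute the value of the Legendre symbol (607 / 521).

-1

(607 / 521)
  = (86 / 521)    [607 ≡ 86 mod 521]
  = (43 / 521)    [521 ≡ 1 mod 8 ⇒ (2 / 521) = +1]
  = (521 / 43)    [QR: 521 ≡ 1 mod 4, sign kept]
  = (5 / 43)    [521 ≡ 5 mod 43]
  = (43 / 5)    [QR: 5 ≡ 1 mod 4, sign kept]
  = (3 / 5)    [43 ≡ 3 mod 5]
  = (5 / 3)    [QR: 5 ≡ 1 mod 4, sign kept]
  = (2 / 3)    [5 ≡ 2 mod 3]
  = -(1 / 3)    [3 ≡ 3 mod 8 ⇒ (2 / 3) = -1]
  = -1    [(1 / 3) = 1]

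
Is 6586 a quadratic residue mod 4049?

yes

(6586/4049)
  = (2537/4049)    [6586 ≡ 2537 mod 4049]
  = (4049/2537)    [QR: 2537 ≡ 1 mod 4, sign kept]
  = (1512/2537)    [4049 ≡ 1512 mod 2537]
  = (189/2537)    [2537 ≡ 1 mod 8 ⇒ (2/2537)^3 = +1]
  = (2537/189)    [QR: 189 ≡ 1 mod 4, sign kept]
  = (80/189)    [2537 ≡ 80 mod 189]
  = (5/189)    [189 ≡ 5 mod 8 ⇒ (2/189)^4 = +1]
  = (189/5)    [QR: 5 ≡ 1 mod 4, sign kept]
  = (4/5)    [189 ≡ 4 mod 5]
  = (1/5)    [5 ≡ 5 mod 8 ⇒ (2/5)^2 = +1]
  = 1    [(1/5) = 1]
(6586/4049) = 1, and 4049 is prime, so 6586 is a quadratic residue mod 4049.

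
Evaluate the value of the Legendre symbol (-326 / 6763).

1

(-326 / 6763)
  = -(326 / 6763)    [6763 ≡ 3 mod 4 ⇒ (-1 / 6763) = -1]
  = (163 / 6763)    [6763 ≡ 3 mod 8 ⇒ (2 / 6763) = -1]
  = -(6763 / 163)    [QR: both ≡ 3 mod 4, sign flips]
  = -(80 / 163)    [6763 ≡ 80 mod 163]
  = -(5 / 163)    [163 ≡ 3 mod 8 ⇒ (2 / 163)^4 = +1]
  = -(163 / 5)    [QR: 5 ≡ 1 mod 4, sign kept]
  = -(3 / 5)    [163 ≡ 3 mod 5]
  = -(5 / 3)    [QR: 5 ≡ 1 mod 4, sign kept]
  = -(2 / 3)    [5 ≡ 2 mod 3]
  = (1 / 3)    [3 ≡ 3 mod 8 ⇒ (2 / 3) = -1]
  = 1    [(1 / 3) = 1]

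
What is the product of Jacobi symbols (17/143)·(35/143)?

1

By multiplicativity, (17·35/143) = (17/143)·(35/143).
First factor (17/143):
17 ≡ 1 (mod 4), so quadratic reciprocity gives (17/143) = (143/17). Reduce: 143 ≡ 7 (mod 17). Now have (7/17).
17 ≡ 1 (mod 4), so quadratic reciprocity gives (7/17) = (17/7). Reduce: 17 ≡ 3 (mod 7). Now have (3/7).
Both 3 ≡ 3 and 7 ≡ 3 (mod 4), so reciprocity gives (3/7) = -(7/3). Reduce: 7 ≡ 1 (mod 3). Now have -(1/3).
(1/3) = 1. Collecting the sign factors: -1.
Second factor (35/143):
Both 35 ≡ 3 and 143 ≡ 3 (mod 4), so reciprocity gives (35/143) = -(143/35). Reduce: 143 ≡ 3 (mod 35). Now have -(3/35).
Both 3 ≡ 3 and 35 ≡ 3 (mod 4), so reciprocity gives (3/35) = -(35/3). Reduce: 35 ≡ 2 (mod 3). Now have (2/3).
Factor out 2: 2 = 2. Since 3 ≡ 3 (mod 8), (2/3) = -1. Now have -(1/3).
(1/3) = 1. Collecting the sign factors: -1.
Product: (-1)·(-1) = 1.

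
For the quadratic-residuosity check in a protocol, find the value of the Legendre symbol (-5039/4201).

-1

(-5039/4201)
  = (5039/4201)    [4201 ≡ 1 mod 4 ⇒ (-1/4201) = +1]
  = (838/4201)    [5039 ≡ 838 mod 4201]
  = (419/4201)    [4201 ≡ 1 mod 8 ⇒ (2/4201) = +1]
  = (4201/419)    [QR: 4201 ≡ 1 mod 4, sign kept]
  = (11/419)    [4201 ≡ 11 mod 419]
  = -(419/11)    [QR: both ≡ 3 mod 4, sign flips]
  = -(1/11)    [419 ≡ 1 mod 11]
  = -1    [(1/11) = 1]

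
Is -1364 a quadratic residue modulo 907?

Reduce the numerator: -1364 ≡ 450 (mod 907), so (-1364|907) = (450|907).
Factor out 2: 450 = 2·225. Since 907 ≡ 3 (mod 8), (2|907) = -1. Now have -(225|907).
225 ≡ 1 (mod 4), so quadratic reciprocity gives (225|907) = (907|225). Reduce: 907 ≡ 7 (mod 225). Now have -(7|225).
225 ≡ 1 (mod 4), so quadratic reciprocity gives (7|225) = (225|7). Reduce: 225 ≡ 1 (mod 7). Now have -(1|7).
(1|7) = 1. Collecting the sign factors: -1.
(-1364|907) = -1, and 907 is prime, so -1364 is not a quadratic residue mod 907.

no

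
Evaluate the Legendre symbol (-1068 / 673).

(-1068 / 673)
  = (278 / 673)    [-1068 ≡ 278 mod 673]
  = (139 / 673)    [673 ≡ 1 mod 8 ⇒ (2 / 673) = +1]
  = (673 / 139)    [QR: 673 ≡ 1 mod 4, sign kept]
  = (117 / 139)    [673 ≡ 117 mod 139]
  = (139 / 117)    [QR: 117 ≡ 1 mod 4, sign kept]
  = (22 / 117)    [139 ≡ 22 mod 117]
  = -(11 / 117)    [117 ≡ 5 mod 8 ⇒ (2 / 117) = -1]
  = -(117 / 11)    [QR: 117 ≡ 1 mod 4, sign kept]
  = -(7 / 11)    [117 ≡ 7 mod 11]
  = (11 / 7)    [QR: both ≡ 3 mod 4, sign flips]
  = (4 / 7)    [11 ≡ 4 mod 7]
  = (1 / 7)    [7 ≡ 7 mod 8 ⇒ (2 / 7)^2 = +1]
  = 1    [(1 / 7) = 1]

1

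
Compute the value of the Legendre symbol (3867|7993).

7993 ≡ 1 (mod 4), so quadratic reciprocity gives (3867|7993) = (7993|3867). Reduce: 7993 ≡ 259 (mod 3867). Now have (259|3867).
Both 259 ≡ 3 and 3867 ≡ 3 (mod 4), so reciprocity gives (259|3867) = -(3867|259). Reduce: 3867 ≡ 241 (mod 259). Now have -(241|259).
241 ≡ 1 (mod 4), so quadratic reciprocity gives (241|259) = (259|241). Reduce: 259 ≡ 18 (mod 241). Now have -(18|241).
Factor out 2: 18 = 2·9. Since 241 ≡ 1 (mod 8), (2|241) = +1. Now have -(9|241).
9 ≡ 1 (mod 4), so quadratic reciprocity gives (9|241) = (241|9). Reduce: 241 ≡ 7 (mod 9). Now have -(7|9).
9 ≡ 1 (mod 4), so quadratic reciprocity gives (7|9) = (9|7). Reduce: 9 ≡ 2 (mod 7). Now have -(2|7).
Factor out 2: 2 = 2. Since 7 ≡ 7 (mod 8), (2|7) = +1. Now have -(1|7).
(1|7) = 1. Collecting the sign factors: -1.

-1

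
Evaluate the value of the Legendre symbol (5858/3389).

(5858/3389)
  = (2469/3389)    [5858 ≡ 2469 mod 3389]
  = (3389/2469)    [QR: 2469 ≡ 1 mod 4, sign kept]
  = (920/2469)    [3389 ≡ 920 mod 2469]
  = -(115/2469)    [2469 ≡ 5 mod 8 ⇒ (2/2469)^3 = -1]
  = -(2469/115)    [QR: 2469 ≡ 1 mod 4, sign kept]
  = -(54/115)    [2469 ≡ 54 mod 115]
  = (27/115)    [115 ≡ 3 mod 8 ⇒ (2/115) = -1]
  = -(115/27)    [QR: both ≡ 3 mod 4, sign flips]
  = -(7/27)    [115 ≡ 7 mod 27]
  = (27/7)    [QR: both ≡ 3 mod 4, sign flips]
  = (6/7)    [27 ≡ 6 mod 7]
  = (3/7)    [7 ≡ 7 mod 8 ⇒ (2/7) = +1]
  = -(7/3)    [QR: both ≡ 3 mod 4, sign flips]
  = -(1/3)    [7 ≡ 1 mod 3]
  = -1    [(1/3) = 1]

-1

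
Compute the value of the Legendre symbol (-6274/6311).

Reduce the numerator: -6274 ≡ 37 (mod 6311), so (-6274/6311) = (37/6311).
37 ≡ 1 (mod 4), so quadratic reciprocity gives (37/6311) = (6311/37). Reduce: 6311 ≡ 21 (mod 37). Now have (21/37).
21 ≡ 1 (mod 4), so quadratic reciprocity gives (21/37) = (37/21). Reduce: 37 ≡ 16 (mod 21). Now have (16/21).
Factor out 2: 16 = 2^4. Since 21 ≡ 5 (mod 8), (2/21) = -1, and (2/21)^4 = +1. Now have (1/21).
(1/21) = 1. Collecting the sign factors: 1.

1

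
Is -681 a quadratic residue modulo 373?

(-681/373)
  = (681/373)    [373 ≡ 1 mod 4 ⇒ (-1/373) = +1]
  = (308/373)    [681 ≡ 308 mod 373]
  = (77/373)    [373 ≡ 5 mod 8 ⇒ (2/373)^2 = +1]
  = (373/77)    [QR: 77 ≡ 1 mod 4, sign kept]
  = (65/77)    [373 ≡ 65 mod 77]
  = (77/65)    [QR: 65 ≡ 1 mod 4, sign kept]
  = (12/65)    [77 ≡ 12 mod 65]
  = (3/65)    [65 ≡ 1 mod 8 ⇒ (2/65)^2 = +1]
  = (65/3)    [QR: 65 ≡ 1 mod 4, sign kept]
  = (2/3)    [65 ≡ 2 mod 3]
  = -(1/3)    [3 ≡ 3 mod 8 ⇒ (2/3) = -1]
  = -1    [(1/3) = 1]
The Legendre symbol is -1, so x^2 ≡ -681 (mod 373) has no solution.

no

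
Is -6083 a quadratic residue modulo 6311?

yes

Reduce the numerator: -6083 ≡ 228 (mod 6311), so (-6083/6311) = (228/6311).
Factor out 2: 228 = 2^2·57. Since 6311 ≡ 7 (mod 8), (2/6311) = +1, and (2/6311)^2 = +1. Now have (57/6311).
57 ≡ 1 (mod 4), so quadratic reciprocity gives (57/6311) = (6311/57). Reduce: 6311 ≡ 41 (mod 57). Now have (41/57).
41 ≡ 1 (mod 4), so quadratic reciprocity gives (41/57) = (57/41). Reduce: 57 ≡ 16 (mod 41). Now have (16/41).
Factor out 2: 16 = 2^4. Since 41 ≡ 1 (mod 8), (2/41) = +1, and (2/41)^4 = +1. Now have (1/41).
(1/41) = 1. Collecting the sign factors: 1.
The Legendre symbol is 1, so x^2 ≡ -6083 (mod 6311) has solution.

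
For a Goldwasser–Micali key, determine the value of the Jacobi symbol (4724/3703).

-1

Reduce the numerator: 4724 ≡ 1021 (mod 3703), so (4724/3703) = (1021/3703).
1021 ≡ 1 (mod 4), so quadratic reciprocity gives (1021/3703) = (3703/1021). Reduce: 3703 ≡ 640 (mod 1021). Now have (640/1021).
Factor out 2: 640 = 2^7·5. Since 1021 ≡ 5 (mod 8), (2/1021) = -1, and (2/1021)^7 = -1. Now have -(5/1021).
5 ≡ 1 (mod 4), so quadratic reciprocity gives (5/1021) = (1021/5). Reduce: 1021 ≡ 1 (mod 5). Now have -(1/5).
(1/5) = 1. Collecting the sign factors: -1.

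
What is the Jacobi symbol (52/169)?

0

Factor out 2: 52 = 2^2·13. Since 169 ≡ 1 (mod 8), (2/169) = +1, and (2/169)^2 = +1. Now have (13/169).
13 ≡ 1 (mod 4), so quadratic reciprocity gives (13/169) = (169/13). Reduce: 169 ≡ 0 (mod 13). Now have (0/13).
The numerator is now 0 with denominator 13 > 1: the symbol is 0.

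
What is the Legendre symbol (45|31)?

1

(45|31)
  = (14|31)    [45 ≡ 14 mod 31]
  = (7|31)    [31 ≡ 7 mod 8 ⇒ (2|31) = +1]
  = -(31|7)    [QR: both ≡ 3 mod 4, sign flips]
  = -(3|7)    [31 ≡ 3 mod 7]
  = (7|3)    [QR: both ≡ 3 mod 4, sign flips]
  = (1|3)    [7 ≡ 1 mod 3]
  = 1    [(1|3) = 1]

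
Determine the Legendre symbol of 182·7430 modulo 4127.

1

By multiplicativity, (182·7430|4127) = (182|4127)·(7430|4127).
First factor (182|4127):
(182|4127)
  = (91|4127)    [4127 ≡ 7 mod 8 ⇒ (2|4127) = +1]
  = -(4127|91)    [QR: both ≡ 3 mod 4, sign flips]
  = -(32|91)    [4127 ≡ 32 mod 91]
  = (1|91)    [91 ≡ 3 mod 8 ⇒ (2|91)^5 = -1]
  = 1    [(1|91) = 1]
Second factor (7430|4127):
(7430|4127)
  = (3303|4127)    [7430 ≡ 3303 mod 4127]
  = -(4127|3303)    [QR: both ≡ 3 mod 4, sign flips]
  = -(824|3303)    [4127 ≡ 824 mod 3303]
  = -(103|3303)    [3303 ≡ 7 mod 8 ⇒ (2|3303)^3 = +1]
  = (3303|103)    [QR: both ≡ 3 mod 4, sign flips]
  = (7|103)    [3303 ≡ 7 mod 103]
  = -(103|7)    [QR: both ≡ 3 mod 4, sign flips]
  = -(5|7)    [103 ≡ 5 mod 7]
  = -(7|5)    [QR: 5 ≡ 1 mod 4, sign kept]
  = -(2|5)    [7 ≡ 2 mod 5]
  = (1|5)    [5 ≡ 5 mod 8 ⇒ (2|5) = -1]
  = 1    [(1|5) = 1]
Product: (1)·(1) = 1.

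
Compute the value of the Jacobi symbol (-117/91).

0

(-117/91)
  = (65/91)    [-117 ≡ 65 mod 91]
  = (91/65)    [QR: 65 ≡ 1 mod 4, sign kept]
  = (26/65)    [91 ≡ 26 mod 65]
  = (13/65)    [65 ≡ 1 mod 8 ⇒ (2/65) = +1]
  = (65/13)    [QR: 13 ≡ 1 mod 4, sign kept]
  = (0/13)    [65 ≡ 0 mod 13]
  = 0    [numerator 0, gcd > 1]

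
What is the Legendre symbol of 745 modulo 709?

1

Reduce the numerator: 745 ≡ 36 (mod 709), so (745/709) = (36/709).
Factor out 2: 36 = 2^2·9. Since 709 ≡ 5 (mod 8), (2/709) = -1, and (2/709)^2 = +1. Now have (9/709).
9 ≡ 1 (mod 4), so quadratic reciprocity gives (9/709) = (709/9). Reduce: 709 ≡ 7 (mod 9). Now have (7/9).
9 ≡ 1 (mod 4), so quadratic reciprocity gives (7/9) = (9/7). Reduce: 9 ≡ 2 (mod 7). Now have (2/7).
Factor out 2: 2 = 2. Since 7 ≡ 7 (mod 8), (2/7) = +1. Now have (1/7).
(1/7) = 1. Collecting the sign factors: 1.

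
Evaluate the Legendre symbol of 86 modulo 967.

(86/967)
  = (43/967)    [967 ≡ 7 mod 8 ⇒ (2/967) = +1]
  = -(967/43)    [QR: both ≡ 3 mod 4, sign flips]
  = -(21/43)    [967 ≡ 21 mod 43]
  = -(43/21)    [QR: 21 ≡ 1 mod 4, sign kept]
  = -(1/21)    [43 ≡ 1 mod 21]
  = -1    [(1/21) = 1]

-1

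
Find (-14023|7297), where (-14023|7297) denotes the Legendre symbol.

(-14023|7297)
  = (14023|7297)    [7297 ≡ 1 mod 4 ⇒ (-1|7297) = +1]
  = (6726|7297)    [14023 ≡ 6726 mod 7297]
  = (3363|7297)    [7297 ≡ 1 mod 8 ⇒ (2|7297) = +1]
  = (7297|3363)    [QR: 7297 ≡ 1 mod 4, sign kept]
  = (571|3363)    [7297 ≡ 571 mod 3363]
  = -(3363|571)    [QR: both ≡ 3 mod 4, sign flips]
  = -(508|571)    [3363 ≡ 508 mod 571]
  = -(127|571)    [571 ≡ 3 mod 8 ⇒ (2|571)^2 = +1]
  = (571|127)    [QR: both ≡ 3 mod 4, sign flips]
  = (63|127)    [571 ≡ 63 mod 127]
  = -(127|63)    [QR: both ≡ 3 mod 4, sign flips]
  = -(1|63)    [127 ≡ 1 mod 63]
  = -1    [(1|63) = 1]

-1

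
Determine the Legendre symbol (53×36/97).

By multiplicativity, (53·36/97) = (53/97)·(36/97).
First factor (53/97):
(53/97)
  = (97/53)    [QR: 53 ≡ 1 mod 4, sign kept]
  = (44/53)    [97 ≡ 44 mod 53]
  = (11/53)    [53 ≡ 5 mod 8 ⇒ (2/53)^2 = +1]
  = (53/11)    [QR: 53 ≡ 1 mod 4, sign kept]
  = (9/11)    [53 ≡ 9 mod 11]
  = (11/9)    [QR: 9 ≡ 1 mod 4, sign kept]
  = (2/9)    [11 ≡ 2 mod 9]
  = (1/9)    [9 ≡ 1 mod 8 ⇒ (2/9) = +1]
  = 1    [(1/9) = 1]
Second factor (36/97):
(36/97)
  = (9/97)    [97 ≡ 1 mod 8 ⇒ (2/97)^2 = +1]
  = (97/9)    [QR: 9 ≡ 1 mod 4, sign kept]
  = (7/9)    [97 ≡ 7 mod 9]
  = (9/7)    [QR: 9 ≡ 1 mod 4, sign kept]
  = (2/7)    [9 ≡ 2 mod 7]
  = (1/7)    [7 ≡ 7 mod 8 ⇒ (2/7) = +1]
  = 1    [(1/7) = 1]
Product: (1)·(1) = 1.

1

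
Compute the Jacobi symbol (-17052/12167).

(-17052/12167)
  = (7282/12167)    [-17052 ≡ 7282 mod 12167]
  = (3641/12167)    [12167 ≡ 7 mod 8 ⇒ (2/12167) = +1]
  = (12167/3641)    [QR: 3641 ≡ 1 mod 4, sign kept]
  = (1244/3641)    [12167 ≡ 1244 mod 3641]
  = (311/3641)    [3641 ≡ 1 mod 8 ⇒ (2/3641)^2 = +1]
  = (3641/311)    [QR: 3641 ≡ 1 mod 4, sign kept]
  = (220/311)    [3641 ≡ 220 mod 311]
  = (55/311)    [311 ≡ 7 mod 8 ⇒ (2/311)^2 = +1]
  = -(311/55)    [QR: both ≡ 3 mod 4, sign flips]
  = -(36/55)    [311 ≡ 36 mod 55]
  = -(9/55)    [55 ≡ 7 mod 8 ⇒ (2/55)^2 = +1]
  = -(55/9)    [QR: 9 ≡ 1 mod 4, sign kept]
  = -(1/9)    [55 ≡ 1 mod 9]
  = -1    [(1/9) = 1]

-1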